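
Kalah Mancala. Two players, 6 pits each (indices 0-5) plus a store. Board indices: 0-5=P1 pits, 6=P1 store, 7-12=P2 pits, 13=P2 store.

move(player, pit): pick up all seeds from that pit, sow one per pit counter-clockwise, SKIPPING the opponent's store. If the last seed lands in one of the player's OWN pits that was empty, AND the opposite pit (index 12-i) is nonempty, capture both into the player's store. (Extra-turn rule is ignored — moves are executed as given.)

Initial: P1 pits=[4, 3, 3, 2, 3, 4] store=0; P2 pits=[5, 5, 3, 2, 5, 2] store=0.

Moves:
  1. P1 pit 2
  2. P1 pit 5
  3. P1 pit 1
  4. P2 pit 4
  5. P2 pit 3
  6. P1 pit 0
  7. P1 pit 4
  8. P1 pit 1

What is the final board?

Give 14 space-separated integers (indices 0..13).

Move 1: P1 pit2 -> P1=[4,3,0,3,4,5](0) P2=[5,5,3,2,5,2](0)
Move 2: P1 pit5 -> P1=[4,3,0,3,4,0](1) P2=[6,6,4,3,5,2](0)
Move 3: P1 pit1 -> P1=[4,0,1,4,5,0](1) P2=[6,6,4,3,5,2](0)
Move 4: P2 pit4 -> P1=[5,1,2,4,5,0](1) P2=[6,6,4,3,0,3](1)
Move 5: P2 pit3 -> P1=[5,1,2,4,5,0](1) P2=[6,6,4,0,1,4](2)
Move 6: P1 pit0 -> P1=[0,2,3,5,6,0](8) P2=[0,6,4,0,1,4](2)
Move 7: P1 pit4 -> P1=[0,2,3,5,0,1](9) P2=[1,7,5,1,1,4](2)
Move 8: P1 pit1 -> P1=[0,0,4,6,0,1](9) P2=[1,7,5,1,1,4](2)

Answer: 0 0 4 6 0 1 9 1 7 5 1 1 4 2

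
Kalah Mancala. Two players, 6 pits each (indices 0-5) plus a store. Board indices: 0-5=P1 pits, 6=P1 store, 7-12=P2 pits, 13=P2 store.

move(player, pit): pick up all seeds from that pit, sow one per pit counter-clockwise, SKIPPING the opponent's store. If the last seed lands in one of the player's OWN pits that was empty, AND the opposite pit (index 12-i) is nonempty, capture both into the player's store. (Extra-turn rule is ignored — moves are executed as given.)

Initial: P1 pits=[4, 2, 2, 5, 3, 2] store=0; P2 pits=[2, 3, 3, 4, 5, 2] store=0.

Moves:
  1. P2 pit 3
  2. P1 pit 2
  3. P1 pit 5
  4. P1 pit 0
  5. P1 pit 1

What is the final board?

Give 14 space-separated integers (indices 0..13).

Answer: 0 0 2 8 6 0 5 0 3 3 0 6 3 1

Derivation:
Move 1: P2 pit3 -> P1=[5,2,2,5,3,2](0) P2=[2,3,3,0,6,3](1)
Move 2: P1 pit2 -> P1=[5,2,0,6,4,2](0) P2=[2,3,3,0,6,3](1)
Move 3: P1 pit5 -> P1=[5,2,0,6,4,0](1) P2=[3,3,3,0,6,3](1)
Move 4: P1 pit0 -> P1=[0,3,1,7,5,0](5) P2=[0,3,3,0,6,3](1)
Move 5: P1 pit1 -> P1=[0,0,2,8,6,0](5) P2=[0,3,3,0,6,3](1)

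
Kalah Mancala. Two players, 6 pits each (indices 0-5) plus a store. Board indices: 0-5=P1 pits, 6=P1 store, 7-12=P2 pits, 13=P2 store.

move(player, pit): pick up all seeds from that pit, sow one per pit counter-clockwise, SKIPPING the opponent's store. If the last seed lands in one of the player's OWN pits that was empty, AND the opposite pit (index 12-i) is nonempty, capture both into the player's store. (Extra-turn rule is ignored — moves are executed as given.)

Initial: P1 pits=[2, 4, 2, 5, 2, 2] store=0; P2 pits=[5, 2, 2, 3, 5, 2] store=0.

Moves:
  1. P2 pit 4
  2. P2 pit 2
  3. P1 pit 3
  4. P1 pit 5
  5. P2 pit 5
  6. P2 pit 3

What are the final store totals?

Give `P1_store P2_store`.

Move 1: P2 pit4 -> P1=[3,5,3,5,2,2](0) P2=[5,2,2,3,0,3](1)
Move 2: P2 pit2 -> P1=[3,0,3,5,2,2](0) P2=[5,2,0,4,0,3](7)
Move 3: P1 pit3 -> P1=[3,0,3,0,3,3](1) P2=[6,3,0,4,0,3](7)
Move 4: P1 pit5 -> P1=[3,0,3,0,3,0](2) P2=[7,4,0,4,0,3](7)
Move 5: P2 pit5 -> P1=[4,1,3,0,3,0](2) P2=[7,4,0,4,0,0](8)
Move 6: P2 pit3 -> P1=[5,1,3,0,3,0](2) P2=[7,4,0,0,1,1](9)

Answer: 2 9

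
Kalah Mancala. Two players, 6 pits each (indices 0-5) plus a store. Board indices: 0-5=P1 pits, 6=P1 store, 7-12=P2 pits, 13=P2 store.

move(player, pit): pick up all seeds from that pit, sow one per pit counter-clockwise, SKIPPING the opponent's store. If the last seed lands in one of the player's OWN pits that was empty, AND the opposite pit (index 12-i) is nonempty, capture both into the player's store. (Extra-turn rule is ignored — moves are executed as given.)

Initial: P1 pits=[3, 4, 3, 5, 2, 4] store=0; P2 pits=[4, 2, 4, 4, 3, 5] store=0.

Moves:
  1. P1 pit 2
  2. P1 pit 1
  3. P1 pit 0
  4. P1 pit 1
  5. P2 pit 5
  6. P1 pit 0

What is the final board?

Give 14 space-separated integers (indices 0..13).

Move 1: P1 pit2 -> P1=[3,4,0,6,3,5](0) P2=[4,2,4,4,3,5](0)
Move 2: P1 pit1 -> P1=[3,0,1,7,4,6](0) P2=[4,2,4,4,3,5](0)
Move 3: P1 pit0 -> P1=[0,1,2,8,4,6](0) P2=[4,2,4,4,3,5](0)
Move 4: P1 pit1 -> P1=[0,0,3,8,4,6](0) P2=[4,2,4,4,3,5](0)
Move 5: P2 pit5 -> P1=[1,1,4,9,4,6](0) P2=[4,2,4,4,3,0](1)
Move 6: P1 pit0 -> P1=[0,2,4,9,4,6](0) P2=[4,2,4,4,3,0](1)

Answer: 0 2 4 9 4 6 0 4 2 4 4 3 0 1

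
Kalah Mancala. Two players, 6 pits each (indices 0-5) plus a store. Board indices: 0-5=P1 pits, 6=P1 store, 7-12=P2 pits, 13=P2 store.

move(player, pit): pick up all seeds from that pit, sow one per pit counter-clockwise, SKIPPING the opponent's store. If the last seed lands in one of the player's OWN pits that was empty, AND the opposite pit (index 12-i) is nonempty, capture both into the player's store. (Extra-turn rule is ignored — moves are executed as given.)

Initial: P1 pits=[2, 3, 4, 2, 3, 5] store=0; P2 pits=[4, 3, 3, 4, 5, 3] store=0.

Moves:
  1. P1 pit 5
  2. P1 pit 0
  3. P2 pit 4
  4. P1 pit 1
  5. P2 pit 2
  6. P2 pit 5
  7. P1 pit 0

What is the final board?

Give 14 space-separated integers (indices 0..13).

Move 1: P1 pit5 -> P1=[2,3,4,2,3,0](1) P2=[5,4,4,5,5,3](0)
Move 2: P1 pit0 -> P1=[0,4,5,2,3,0](1) P2=[5,4,4,5,5,3](0)
Move 3: P2 pit4 -> P1=[1,5,6,2,3,0](1) P2=[5,4,4,5,0,4](1)
Move 4: P1 pit1 -> P1=[1,0,7,3,4,1](2) P2=[5,4,4,5,0,4](1)
Move 5: P2 pit2 -> P1=[1,0,7,3,4,1](2) P2=[5,4,0,6,1,5](2)
Move 6: P2 pit5 -> P1=[2,1,8,4,4,1](2) P2=[5,4,0,6,1,0](3)
Move 7: P1 pit0 -> P1=[0,2,9,4,4,1](2) P2=[5,4,0,6,1,0](3)

Answer: 0 2 9 4 4 1 2 5 4 0 6 1 0 3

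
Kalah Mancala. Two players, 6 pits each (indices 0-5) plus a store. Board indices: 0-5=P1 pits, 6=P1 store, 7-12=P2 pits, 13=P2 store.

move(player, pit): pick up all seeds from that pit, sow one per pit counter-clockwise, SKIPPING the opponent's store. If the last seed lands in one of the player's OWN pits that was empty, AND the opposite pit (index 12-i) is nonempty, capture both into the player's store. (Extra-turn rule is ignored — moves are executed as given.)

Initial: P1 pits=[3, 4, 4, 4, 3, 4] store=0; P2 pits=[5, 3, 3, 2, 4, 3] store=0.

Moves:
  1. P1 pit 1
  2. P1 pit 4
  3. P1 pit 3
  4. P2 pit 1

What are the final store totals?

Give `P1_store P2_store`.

Move 1: P1 pit1 -> P1=[3,0,5,5,4,5](0) P2=[5,3,3,2,4,3](0)
Move 2: P1 pit4 -> P1=[3,0,5,5,0,6](1) P2=[6,4,3,2,4,3](0)
Move 3: P1 pit3 -> P1=[3,0,5,0,1,7](2) P2=[7,5,3,2,4,3](0)
Move 4: P2 pit1 -> P1=[3,0,5,0,1,7](2) P2=[7,0,4,3,5,4](1)

Answer: 2 1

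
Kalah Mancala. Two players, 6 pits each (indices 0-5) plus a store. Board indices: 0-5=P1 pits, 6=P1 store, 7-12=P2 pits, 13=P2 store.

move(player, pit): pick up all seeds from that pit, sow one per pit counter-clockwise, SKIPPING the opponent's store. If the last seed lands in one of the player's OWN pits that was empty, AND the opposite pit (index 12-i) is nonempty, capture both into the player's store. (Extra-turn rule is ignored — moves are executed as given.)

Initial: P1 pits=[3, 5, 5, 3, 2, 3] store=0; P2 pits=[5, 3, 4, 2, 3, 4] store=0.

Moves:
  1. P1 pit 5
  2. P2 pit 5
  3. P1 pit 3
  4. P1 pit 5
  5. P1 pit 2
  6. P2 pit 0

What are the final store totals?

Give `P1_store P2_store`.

Answer: 4 2

Derivation:
Move 1: P1 pit5 -> P1=[3,5,5,3,2,0](1) P2=[6,4,4,2,3,4](0)
Move 2: P2 pit5 -> P1=[4,6,6,3,2,0](1) P2=[6,4,4,2,3,0](1)
Move 3: P1 pit3 -> P1=[4,6,6,0,3,1](2) P2=[6,4,4,2,3,0](1)
Move 4: P1 pit5 -> P1=[4,6,6,0,3,0](3) P2=[6,4,4,2,3,0](1)
Move 5: P1 pit2 -> P1=[4,6,0,1,4,1](4) P2=[7,5,4,2,3,0](1)
Move 6: P2 pit0 -> P1=[5,6,0,1,4,1](4) P2=[0,6,5,3,4,1](2)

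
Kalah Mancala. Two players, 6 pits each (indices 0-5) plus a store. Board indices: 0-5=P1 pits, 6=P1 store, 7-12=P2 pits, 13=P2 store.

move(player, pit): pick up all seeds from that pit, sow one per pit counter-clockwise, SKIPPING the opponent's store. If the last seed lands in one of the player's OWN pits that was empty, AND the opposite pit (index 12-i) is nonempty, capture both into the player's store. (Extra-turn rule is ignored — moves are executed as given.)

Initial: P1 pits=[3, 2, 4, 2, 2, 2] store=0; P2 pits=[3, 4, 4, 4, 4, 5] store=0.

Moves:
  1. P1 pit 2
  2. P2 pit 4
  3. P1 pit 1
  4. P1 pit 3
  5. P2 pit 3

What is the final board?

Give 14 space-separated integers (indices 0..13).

Answer: 5 0 1 0 5 4 2 4 4 4 0 1 7 2

Derivation:
Move 1: P1 pit2 -> P1=[3,2,0,3,3,3](1) P2=[3,4,4,4,4,5](0)
Move 2: P2 pit4 -> P1=[4,3,0,3,3,3](1) P2=[3,4,4,4,0,6](1)
Move 3: P1 pit1 -> P1=[4,0,1,4,4,3](1) P2=[3,4,4,4,0,6](1)
Move 4: P1 pit3 -> P1=[4,0,1,0,5,4](2) P2=[4,4,4,4,0,6](1)
Move 5: P2 pit3 -> P1=[5,0,1,0,5,4](2) P2=[4,4,4,0,1,7](2)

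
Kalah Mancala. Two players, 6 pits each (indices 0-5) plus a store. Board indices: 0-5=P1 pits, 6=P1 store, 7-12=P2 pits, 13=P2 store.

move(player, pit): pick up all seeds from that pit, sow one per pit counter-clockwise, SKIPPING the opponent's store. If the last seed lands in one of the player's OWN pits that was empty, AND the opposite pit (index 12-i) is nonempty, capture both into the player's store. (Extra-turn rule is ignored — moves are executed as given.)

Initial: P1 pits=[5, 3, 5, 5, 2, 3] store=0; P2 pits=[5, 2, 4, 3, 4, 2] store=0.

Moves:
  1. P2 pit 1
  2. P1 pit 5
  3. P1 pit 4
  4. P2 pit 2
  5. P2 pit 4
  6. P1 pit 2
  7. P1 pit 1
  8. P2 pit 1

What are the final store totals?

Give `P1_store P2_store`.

Answer: 3 2

Derivation:
Move 1: P2 pit1 -> P1=[5,3,5,5,2,3](0) P2=[5,0,5,4,4,2](0)
Move 2: P1 pit5 -> P1=[5,3,5,5,2,0](1) P2=[6,1,5,4,4,2](0)
Move 3: P1 pit4 -> P1=[5,3,5,5,0,1](2) P2=[6,1,5,4,4,2](0)
Move 4: P2 pit2 -> P1=[6,3,5,5,0,1](2) P2=[6,1,0,5,5,3](1)
Move 5: P2 pit4 -> P1=[7,4,6,5,0,1](2) P2=[6,1,0,5,0,4](2)
Move 6: P1 pit2 -> P1=[7,4,0,6,1,2](3) P2=[7,2,0,5,0,4](2)
Move 7: P1 pit1 -> P1=[7,0,1,7,2,3](3) P2=[7,2,0,5,0,4](2)
Move 8: P2 pit1 -> P1=[7,0,1,7,2,3](3) P2=[7,0,1,6,0,4](2)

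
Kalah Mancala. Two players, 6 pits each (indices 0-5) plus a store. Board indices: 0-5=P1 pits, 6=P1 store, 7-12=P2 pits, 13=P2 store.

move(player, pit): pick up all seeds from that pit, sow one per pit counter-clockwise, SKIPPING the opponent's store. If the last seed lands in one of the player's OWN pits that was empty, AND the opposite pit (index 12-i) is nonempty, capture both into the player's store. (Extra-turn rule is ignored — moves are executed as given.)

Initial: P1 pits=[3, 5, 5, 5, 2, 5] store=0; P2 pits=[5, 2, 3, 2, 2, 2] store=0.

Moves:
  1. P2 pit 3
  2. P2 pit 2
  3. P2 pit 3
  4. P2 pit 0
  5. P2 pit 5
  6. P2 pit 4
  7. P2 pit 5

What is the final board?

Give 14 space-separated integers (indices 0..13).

Move 1: P2 pit3 -> P1=[3,5,5,5,2,5](0) P2=[5,2,3,0,3,3](0)
Move 2: P2 pit2 -> P1=[3,5,5,5,2,5](0) P2=[5,2,0,1,4,4](0)
Move 3: P2 pit3 -> P1=[3,5,5,5,2,5](0) P2=[5,2,0,0,5,4](0)
Move 4: P2 pit0 -> P1=[3,5,5,5,2,5](0) P2=[0,3,1,1,6,5](0)
Move 5: P2 pit5 -> P1=[4,6,6,6,2,5](0) P2=[0,3,1,1,6,0](1)
Move 6: P2 pit4 -> P1=[5,7,7,7,2,5](0) P2=[0,3,1,1,0,1](2)
Move 7: P2 pit5 -> P1=[5,7,7,7,2,5](0) P2=[0,3,1,1,0,0](3)

Answer: 5 7 7 7 2 5 0 0 3 1 1 0 0 3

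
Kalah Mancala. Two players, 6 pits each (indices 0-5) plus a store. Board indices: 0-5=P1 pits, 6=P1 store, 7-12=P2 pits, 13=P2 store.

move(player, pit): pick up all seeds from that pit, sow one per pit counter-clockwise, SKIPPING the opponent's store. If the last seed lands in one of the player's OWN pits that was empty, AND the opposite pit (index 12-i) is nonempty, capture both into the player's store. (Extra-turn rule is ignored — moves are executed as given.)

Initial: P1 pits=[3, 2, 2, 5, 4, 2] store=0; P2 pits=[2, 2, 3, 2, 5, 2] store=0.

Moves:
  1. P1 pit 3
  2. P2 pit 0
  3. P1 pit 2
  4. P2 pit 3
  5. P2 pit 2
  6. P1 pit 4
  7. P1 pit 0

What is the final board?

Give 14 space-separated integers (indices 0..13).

Answer: 0 3 1 2 0 4 2 1 5 1 2 7 4 2

Derivation:
Move 1: P1 pit3 -> P1=[3,2,2,0,5,3](1) P2=[3,3,3,2,5,2](0)
Move 2: P2 pit0 -> P1=[3,2,2,0,5,3](1) P2=[0,4,4,3,5,2](0)
Move 3: P1 pit2 -> P1=[3,2,0,1,6,3](1) P2=[0,4,4,3,5,2](0)
Move 4: P2 pit3 -> P1=[3,2,0,1,6,3](1) P2=[0,4,4,0,6,3](1)
Move 5: P2 pit2 -> P1=[3,2,0,1,6,3](1) P2=[0,4,0,1,7,4](2)
Move 6: P1 pit4 -> P1=[3,2,0,1,0,4](2) P2=[1,5,1,2,7,4](2)
Move 7: P1 pit0 -> P1=[0,3,1,2,0,4](2) P2=[1,5,1,2,7,4](2)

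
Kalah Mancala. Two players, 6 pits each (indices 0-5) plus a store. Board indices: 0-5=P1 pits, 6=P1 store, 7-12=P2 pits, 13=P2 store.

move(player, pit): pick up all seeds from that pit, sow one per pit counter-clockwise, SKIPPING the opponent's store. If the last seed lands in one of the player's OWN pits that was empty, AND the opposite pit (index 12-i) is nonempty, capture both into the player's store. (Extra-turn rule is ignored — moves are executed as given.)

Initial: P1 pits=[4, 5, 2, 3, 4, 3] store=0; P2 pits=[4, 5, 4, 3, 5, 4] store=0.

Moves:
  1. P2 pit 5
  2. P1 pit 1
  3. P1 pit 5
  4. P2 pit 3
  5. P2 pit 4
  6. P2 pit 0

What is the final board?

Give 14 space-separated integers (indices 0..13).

Answer: 6 1 5 5 5 0 2 0 7 6 1 1 3 4

Derivation:
Move 1: P2 pit5 -> P1=[5,6,3,3,4,3](0) P2=[4,5,4,3,5,0](1)
Move 2: P1 pit1 -> P1=[5,0,4,4,5,4](1) P2=[5,5,4,3,5,0](1)
Move 3: P1 pit5 -> P1=[5,0,4,4,5,0](2) P2=[6,6,5,3,5,0](1)
Move 4: P2 pit3 -> P1=[5,0,4,4,5,0](2) P2=[6,6,5,0,6,1](2)
Move 5: P2 pit4 -> P1=[6,1,5,5,5,0](2) P2=[6,6,5,0,0,2](3)
Move 6: P2 pit0 -> P1=[6,1,5,5,5,0](2) P2=[0,7,6,1,1,3](4)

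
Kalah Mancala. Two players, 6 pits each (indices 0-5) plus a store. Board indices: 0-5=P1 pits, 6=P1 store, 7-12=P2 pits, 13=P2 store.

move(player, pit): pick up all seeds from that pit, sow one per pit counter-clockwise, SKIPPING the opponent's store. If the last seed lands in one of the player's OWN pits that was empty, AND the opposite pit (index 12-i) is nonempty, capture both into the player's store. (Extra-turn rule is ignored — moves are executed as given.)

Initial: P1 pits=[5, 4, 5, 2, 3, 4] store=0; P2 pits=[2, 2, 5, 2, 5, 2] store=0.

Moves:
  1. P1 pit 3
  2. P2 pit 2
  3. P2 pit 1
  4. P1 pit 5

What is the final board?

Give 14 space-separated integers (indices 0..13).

Answer: 6 4 5 0 4 0 1 3 1 2 5 6 3 1

Derivation:
Move 1: P1 pit3 -> P1=[5,4,5,0,4,5](0) P2=[2,2,5,2,5,2](0)
Move 2: P2 pit2 -> P1=[6,4,5,0,4,5](0) P2=[2,2,0,3,6,3](1)
Move 3: P2 pit1 -> P1=[6,4,5,0,4,5](0) P2=[2,0,1,4,6,3](1)
Move 4: P1 pit5 -> P1=[6,4,5,0,4,0](1) P2=[3,1,2,5,6,3](1)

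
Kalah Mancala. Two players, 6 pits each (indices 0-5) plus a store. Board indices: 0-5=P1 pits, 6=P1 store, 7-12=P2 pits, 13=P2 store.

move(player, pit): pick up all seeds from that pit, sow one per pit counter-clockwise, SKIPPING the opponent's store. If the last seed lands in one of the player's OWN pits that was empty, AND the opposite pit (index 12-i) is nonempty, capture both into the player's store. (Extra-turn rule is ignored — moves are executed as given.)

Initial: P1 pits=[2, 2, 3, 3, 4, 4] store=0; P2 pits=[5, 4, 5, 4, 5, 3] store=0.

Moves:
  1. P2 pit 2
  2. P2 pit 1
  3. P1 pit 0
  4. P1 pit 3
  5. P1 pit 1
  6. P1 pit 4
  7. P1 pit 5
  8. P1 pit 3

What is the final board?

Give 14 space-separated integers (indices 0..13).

Move 1: P2 pit2 -> P1=[3,2,3,3,4,4](0) P2=[5,4,0,5,6,4](1)
Move 2: P2 pit1 -> P1=[3,2,3,3,4,4](0) P2=[5,0,1,6,7,5](1)
Move 3: P1 pit0 -> P1=[0,3,4,4,4,4](0) P2=[5,0,1,6,7,5](1)
Move 4: P1 pit3 -> P1=[0,3,4,0,5,5](1) P2=[6,0,1,6,7,5](1)
Move 5: P1 pit1 -> P1=[0,0,5,1,6,5](1) P2=[6,0,1,6,7,5](1)
Move 6: P1 pit4 -> P1=[0,0,5,1,0,6](2) P2=[7,1,2,7,7,5](1)
Move 7: P1 pit5 -> P1=[0,0,5,1,0,0](3) P2=[8,2,3,8,8,5](1)
Move 8: P1 pit3 -> P1=[0,0,5,0,0,0](6) P2=[8,0,3,8,8,5](1)

Answer: 0 0 5 0 0 0 6 8 0 3 8 8 5 1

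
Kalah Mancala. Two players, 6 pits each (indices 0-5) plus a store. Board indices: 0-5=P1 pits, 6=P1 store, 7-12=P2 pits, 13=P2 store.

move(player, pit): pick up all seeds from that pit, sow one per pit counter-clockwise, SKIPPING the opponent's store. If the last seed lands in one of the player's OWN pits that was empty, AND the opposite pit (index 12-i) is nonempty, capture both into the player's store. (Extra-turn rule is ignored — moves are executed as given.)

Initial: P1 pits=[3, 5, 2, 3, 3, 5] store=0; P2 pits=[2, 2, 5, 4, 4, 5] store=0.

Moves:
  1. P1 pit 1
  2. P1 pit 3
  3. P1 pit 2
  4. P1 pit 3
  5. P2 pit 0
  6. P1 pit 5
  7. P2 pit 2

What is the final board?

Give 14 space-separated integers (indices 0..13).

Move 1: P1 pit1 -> P1=[3,0,3,4,4,6](1) P2=[2,2,5,4,4,5](0)
Move 2: P1 pit3 -> P1=[3,0,3,0,5,7](2) P2=[3,2,5,4,4,5](0)
Move 3: P1 pit2 -> P1=[3,0,0,1,6,8](2) P2=[3,2,5,4,4,5](0)
Move 4: P1 pit3 -> P1=[3,0,0,0,7,8](2) P2=[3,2,5,4,4,5](0)
Move 5: P2 pit0 -> P1=[3,0,0,0,7,8](2) P2=[0,3,6,5,4,5](0)
Move 6: P1 pit5 -> P1=[4,0,0,0,7,0](3) P2=[1,4,7,6,5,6](0)
Move 7: P2 pit2 -> P1=[5,1,1,0,7,0](3) P2=[1,4,0,7,6,7](1)

Answer: 5 1 1 0 7 0 3 1 4 0 7 6 7 1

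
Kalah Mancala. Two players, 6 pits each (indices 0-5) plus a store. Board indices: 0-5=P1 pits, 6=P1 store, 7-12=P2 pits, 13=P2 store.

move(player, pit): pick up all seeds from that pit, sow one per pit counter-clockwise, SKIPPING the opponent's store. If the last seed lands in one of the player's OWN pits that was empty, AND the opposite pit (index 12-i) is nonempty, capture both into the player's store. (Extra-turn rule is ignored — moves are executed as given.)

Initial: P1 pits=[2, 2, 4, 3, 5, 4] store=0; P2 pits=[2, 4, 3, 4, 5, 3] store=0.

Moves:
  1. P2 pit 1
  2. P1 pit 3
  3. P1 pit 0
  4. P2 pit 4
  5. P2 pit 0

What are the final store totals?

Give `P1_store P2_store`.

Answer: 1 1

Derivation:
Move 1: P2 pit1 -> P1=[2,2,4,3,5,4](0) P2=[2,0,4,5,6,4](0)
Move 2: P1 pit3 -> P1=[2,2,4,0,6,5](1) P2=[2,0,4,5,6,4](0)
Move 3: P1 pit0 -> P1=[0,3,5,0,6,5](1) P2=[2,0,4,5,6,4](0)
Move 4: P2 pit4 -> P1=[1,4,6,1,6,5](1) P2=[2,0,4,5,0,5](1)
Move 5: P2 pit0 -> P1=[1,4,6,1,6,5](1) P2=[0,1,5,5,0,5](1)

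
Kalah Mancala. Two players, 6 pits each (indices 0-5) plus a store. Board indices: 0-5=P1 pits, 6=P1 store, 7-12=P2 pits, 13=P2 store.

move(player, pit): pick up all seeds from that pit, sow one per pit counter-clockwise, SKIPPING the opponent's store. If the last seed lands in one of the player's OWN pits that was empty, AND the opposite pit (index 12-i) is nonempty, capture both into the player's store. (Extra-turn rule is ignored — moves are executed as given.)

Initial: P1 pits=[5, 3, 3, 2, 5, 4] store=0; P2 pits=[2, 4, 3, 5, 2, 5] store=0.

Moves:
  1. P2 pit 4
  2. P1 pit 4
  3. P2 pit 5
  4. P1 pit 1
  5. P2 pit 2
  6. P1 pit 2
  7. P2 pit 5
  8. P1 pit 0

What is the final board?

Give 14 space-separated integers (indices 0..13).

Answer: 0 1 1 6 4 8 3 4 5 0 6 1 0 4

Derivation:
Move 1: P2 pit4 -> P1=[5,3,3,2,5,4](0) P2=[2,4,3,5,0,6](1)
Move 2: P1 pit4 -> P1=[5,3,3,2,0,5](1) P2=[3,5,4,5,0,6](1)
Move 3: P2 pit5 -> P1=[6,4,4,3,1,5](1) P2=[3,5,4,5,0,0](2)
Move 4: P1 pit1 -> P1=[6,0,5,4,2,6](1) P2=[3,5,4,5,0,0](2)
Move 5: P2 pit2 -> P1=[6,0,5,4,2,6](1) P2=[3,5,0,6,1,1](3)
Move 6: P1 pit2 -> P1=[6,0,0,5,3,7](2) P2=[4,5,0,6,1,1](3)
Move 7: P2 pit5 -> P1=[6,0,0,5,3,7](2) P2=[4,5,0,6,1,0](4)
Move 8: P1 pit0 -> P1=[0,1,1,6,4,8](3) P2=[4,5,0,6,1,0](4)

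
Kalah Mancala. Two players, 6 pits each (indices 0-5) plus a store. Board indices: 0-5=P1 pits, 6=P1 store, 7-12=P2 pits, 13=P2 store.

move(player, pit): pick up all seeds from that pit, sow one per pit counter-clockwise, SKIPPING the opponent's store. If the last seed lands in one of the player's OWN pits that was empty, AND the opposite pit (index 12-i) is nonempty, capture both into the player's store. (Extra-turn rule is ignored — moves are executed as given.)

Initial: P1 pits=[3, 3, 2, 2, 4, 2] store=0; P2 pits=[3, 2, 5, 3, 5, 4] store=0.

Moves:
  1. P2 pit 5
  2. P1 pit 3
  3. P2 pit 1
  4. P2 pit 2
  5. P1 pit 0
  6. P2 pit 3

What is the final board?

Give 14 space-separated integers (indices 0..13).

Move 1: P2 pit5 -> P1=[4,4,3,2,4,2](0) P2=[3,2,5,3,5,0](1)
Move 2: P1 pit3 -> P1=[4,4,3,0,5,3](0) P2=[3,2,5,3,5,0](1)
Move 3: P2 pit1 -> P1=[4,4,3,0,5,3](0) P2=[3,0,6,4,5,0](1)
Move 4: P2 pit2 -> P1=[5,5,3,0,5,3](0) P2=[3,0,0,5,6,1](2)
Move 5: P1 pit0 -> P1=[0,6,4,1,6,4](0) P2=[3,0,0,5,6,1](2)
Move 6: P2 pit3 -> P1=[1,7,4,1,6,4](0) P2=[3,0,0,0,7,2](3)

Answer: 1 7 4 1 6 4 0 3 0 0 0 7 2 3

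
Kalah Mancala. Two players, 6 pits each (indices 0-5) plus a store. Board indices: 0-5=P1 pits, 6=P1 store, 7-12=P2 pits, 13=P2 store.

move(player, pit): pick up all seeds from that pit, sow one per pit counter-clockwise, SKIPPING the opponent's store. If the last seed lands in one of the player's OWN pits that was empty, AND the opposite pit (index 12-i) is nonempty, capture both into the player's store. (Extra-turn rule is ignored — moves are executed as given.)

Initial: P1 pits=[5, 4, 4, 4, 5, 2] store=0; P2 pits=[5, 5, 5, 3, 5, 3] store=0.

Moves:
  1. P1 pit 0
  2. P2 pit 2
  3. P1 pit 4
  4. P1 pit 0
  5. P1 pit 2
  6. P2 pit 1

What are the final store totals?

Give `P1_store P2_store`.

Answer: 2 2

Derivation:
Move 1: P1 pit0 -> P1=[0,5,5,5,6,3](0) P2=[5,5,5,3,5,3](0)
Move 2: P2 pit2 -> P1=[1,5,5,5,6,3](0) P2=[5,5,0,4,6,4](1)
Move 3: P1 pit4 -> P1=[1,5,5,5,0,4](1) P2=[6,6,1,5,6,4](1)
Move 4: P1 pit0 -> P1=[0,6,5,5,0,4](1) P2=[6,6,1,5,6,4](1)
Move 5: P1 pit2 -> P1=[0,6,0,6,1,5](2) P2=[7,6,1,5,6,4](1)
Move 6: P2 pit1 -> P1=[1,6,0,6,1,5](2) P2=[7,0,2,6,7,5](2)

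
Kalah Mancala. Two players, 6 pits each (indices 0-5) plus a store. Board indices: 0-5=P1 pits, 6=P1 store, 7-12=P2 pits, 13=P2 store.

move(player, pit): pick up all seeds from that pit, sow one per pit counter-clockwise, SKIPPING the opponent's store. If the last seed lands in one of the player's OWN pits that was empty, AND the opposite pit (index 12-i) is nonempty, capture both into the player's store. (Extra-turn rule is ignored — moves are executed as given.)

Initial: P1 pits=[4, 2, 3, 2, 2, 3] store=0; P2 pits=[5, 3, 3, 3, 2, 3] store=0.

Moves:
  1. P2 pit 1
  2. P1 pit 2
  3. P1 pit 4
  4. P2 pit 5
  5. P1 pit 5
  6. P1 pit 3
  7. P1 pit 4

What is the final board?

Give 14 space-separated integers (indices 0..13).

Answer: 5 3 0 0 0 2 3 7 1 5 5 3 0 1

Derivation:
Move 1: P2 pit1 -> P1=[4,2,3,2,2,3](0) P2=[5,0,4,4,3,3](0)
Move 2: P1 pit2 -> P1=[4,2,0,3,3,4](0) P2=[5,0,4,4,3,3](0)
Move 3: P1 pit4 -> P1=[4,2,0,3,0,5](1) P2=[6,0,4,4,3,3](0)
Move 4: P2 pit5 -> P1=[5,3,0,3,0,5](1) P2=[6,0,4,4,3,0](1)
Move 5: P1 pit5 -> P1=[5,3,0,3,0,0](2) P2=[7,1,5,5,3,0](1)
Move 6: P1 pit3 -> P1=[5,3,0,0,1,1](3) P2=[7,1,5,5,3,0](1)
Move 7: P1 pit4 -> P1=[5,3,0,0,0,2](3) P2=[7,1,5,5,3,0](1)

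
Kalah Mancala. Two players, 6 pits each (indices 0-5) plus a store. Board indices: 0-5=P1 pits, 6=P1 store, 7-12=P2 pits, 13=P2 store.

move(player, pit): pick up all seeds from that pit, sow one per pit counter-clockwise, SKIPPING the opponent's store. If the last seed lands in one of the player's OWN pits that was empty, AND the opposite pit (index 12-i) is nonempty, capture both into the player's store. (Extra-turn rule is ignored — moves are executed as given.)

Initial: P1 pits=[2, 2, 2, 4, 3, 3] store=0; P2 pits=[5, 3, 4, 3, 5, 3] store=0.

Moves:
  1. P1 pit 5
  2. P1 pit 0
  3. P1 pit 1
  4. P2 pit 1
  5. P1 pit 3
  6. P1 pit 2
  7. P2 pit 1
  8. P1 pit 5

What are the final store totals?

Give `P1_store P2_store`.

Move 1: P1 pit5 -> P1=[2,2,2,4,3,0](1) P2=[6,4,4,3,5,3](0)
Move 2: P1 pit0 -> P1=[0,3,3,4,3,0](1) P2=[6,4,4,3,5,3](0)
Move 3: P1 pit1 -> P1=[0,0,4,5,4,0](1) P2=[6,4,4,3,5,3](0)
Move 4: P2 pit1 -> P1=[0,0,4,5,4,0](1) P2=[6,0,5,4,6,4](0)
Move 5: P1 pit3 -> P1=[0,0,4,0,5,1](2) P2=[7,1,5,4,6,4](0)
Move 6: P1 pit2 -> P1=[0,0,0,1,6,2](3) P2=[7,1,5,4,6,4](0)
Move 7: P2 pit1 -> P1=[0,0,0,1,6,2](3) P2=[7,0,6,4,6,4](0)
Move 8: P1 pit5 -> P1=[0,0,0,1,6,0](4) P2=[8,0,6,4,6,4](0)

Answer: 4 0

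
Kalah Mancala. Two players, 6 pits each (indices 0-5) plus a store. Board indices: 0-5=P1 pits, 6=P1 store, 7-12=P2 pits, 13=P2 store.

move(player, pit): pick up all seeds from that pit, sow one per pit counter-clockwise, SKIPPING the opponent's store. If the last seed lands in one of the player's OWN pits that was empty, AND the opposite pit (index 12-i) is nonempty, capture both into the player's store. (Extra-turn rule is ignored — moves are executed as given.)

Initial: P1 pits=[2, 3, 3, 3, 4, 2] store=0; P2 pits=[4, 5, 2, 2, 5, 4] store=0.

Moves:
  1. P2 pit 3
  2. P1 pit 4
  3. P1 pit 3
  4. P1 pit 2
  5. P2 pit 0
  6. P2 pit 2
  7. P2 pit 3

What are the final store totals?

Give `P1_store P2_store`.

Move 1: P2 pit3 -> P1=[2,3,3,3,4,2](0) P2=[4,5,2,0,6,5](0)
Move 2: P1 pit4 -> P1=[2,3,3,3,0,3](1) P2=[5,6,2,0,6,5](0)
Move 3: P1 pit3 -> P1=[2,3,3,0,1,4](2) P2=[5,6,2,0,6,5](0)
Move 4: P1 pit2 -> P1=[2,3,0,1,2,5](2) P2=[5,6,2,0,6,5](0)
Move 5: P2 pit0 -> P1=[2,3,0,1,2,5](2) P2=[0,7,3,1,7,6](0)
Move 6: P2 pit2 -> P1=[2,3,0,1,2,5](2) P2=[0,7,0,2,8,7](0)
Move 7: P2 pit3 -> P1=[2,3,0,1,2,5](2) P2=[0,7,0,0,9,8](0)

Answer: 2 0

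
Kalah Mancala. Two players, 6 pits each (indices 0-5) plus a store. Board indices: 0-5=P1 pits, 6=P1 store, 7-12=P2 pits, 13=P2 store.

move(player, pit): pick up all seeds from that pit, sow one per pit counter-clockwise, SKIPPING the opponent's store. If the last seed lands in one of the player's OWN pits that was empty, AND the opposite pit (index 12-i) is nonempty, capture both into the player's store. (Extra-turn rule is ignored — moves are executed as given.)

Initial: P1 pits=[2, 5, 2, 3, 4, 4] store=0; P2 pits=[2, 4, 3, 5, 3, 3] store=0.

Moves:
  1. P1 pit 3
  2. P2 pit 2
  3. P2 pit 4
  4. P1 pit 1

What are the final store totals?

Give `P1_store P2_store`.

Move 1: P1 pit3 -> P1=[2,5,2,0,5,5](1) P2=[2,4,3,5,3,3](0)
Move 2: P2 pit2 -> P1=[2,5,2,0,5,5](1) P2=[2,4,0,6,4,4](0)
Move 3: P2 pit4 -> P1=[3,6,2,0,5,5](1) P2=[2,4,0,6,0,5](1)
Move 4: P1 pit1 -> P1=[3,0,3,1,6,6](2) P2=[3,4,0,6,0,5](1)

Answer: 2 1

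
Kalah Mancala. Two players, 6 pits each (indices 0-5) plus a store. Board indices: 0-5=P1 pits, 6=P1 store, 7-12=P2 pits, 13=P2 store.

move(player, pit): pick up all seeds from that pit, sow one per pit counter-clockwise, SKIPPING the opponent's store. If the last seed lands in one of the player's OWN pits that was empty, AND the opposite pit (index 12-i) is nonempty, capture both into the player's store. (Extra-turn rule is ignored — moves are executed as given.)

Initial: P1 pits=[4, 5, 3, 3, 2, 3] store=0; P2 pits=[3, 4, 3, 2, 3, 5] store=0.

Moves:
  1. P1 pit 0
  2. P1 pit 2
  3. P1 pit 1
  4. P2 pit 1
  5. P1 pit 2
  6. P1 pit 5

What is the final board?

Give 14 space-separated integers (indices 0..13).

Move 1: P1 pit0 -> P1=[0,6,4,4,3,3](0) P2=[3,4,3,2,3,5](0)
Move 2: P1 pit2 -> P1=[0,6,0,5,4,4](1) P2=[3,4,3,2,3,5](0)
Move 3: P1 pit1 -> P1=[0,0,1,6,5,5](2) P2=[4,4,3,2,3,5](0)
Move 4: P2 pit1 -> P1=[0,0,1,6,5,5](2) P2=[4,0,4,3,4,6](0)
Move 5: P1 pit2 -> P1=[0,0,0,7,5,5](2) P2=[4,0,4,3,4,6](0)
Move 6: P1 pit5 -> P1=[0,0,0,7,5,0](3) P2=[5,1,5,4,4,6](0)

Answer: 0 0 0 7 5 0 3 5 1 5 4 4 6 0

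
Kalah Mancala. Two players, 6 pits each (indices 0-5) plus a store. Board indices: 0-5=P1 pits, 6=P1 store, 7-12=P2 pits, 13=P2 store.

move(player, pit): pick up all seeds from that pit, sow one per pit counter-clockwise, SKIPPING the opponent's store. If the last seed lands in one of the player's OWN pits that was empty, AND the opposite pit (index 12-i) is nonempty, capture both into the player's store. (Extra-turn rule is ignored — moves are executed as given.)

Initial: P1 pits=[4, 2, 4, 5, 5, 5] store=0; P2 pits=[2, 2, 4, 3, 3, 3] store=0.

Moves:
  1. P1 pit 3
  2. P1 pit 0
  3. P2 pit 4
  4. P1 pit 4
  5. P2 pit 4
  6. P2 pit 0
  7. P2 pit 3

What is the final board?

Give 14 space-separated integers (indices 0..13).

Move 1: P1 pit3 -> P1=[4,2,4,0,6,6](1) P2=[3,3,4,3,3,3](0)
Move 2: P1 pit0 -> P1=[0,3,5,1,7,6](1) P2=[3,3,4,3,3,3](0)
Move 3: P2 pit4 -> P1=[1,3,5,1,7,6](1) P2=[3,3,4,3,0,4](1)
Move 4: P1 pit4 -> P1=[1,3,5,1,0,7](2) P2=[4,4,5,4,1,4](1)
Move 5: P2 pit4 -> P1=[1,3,5,1,0,7](2) P2=[4,4,5,4,0,5](1)
Move 6: P2 pit0 -> P1=[1,0,5,1,0,7](2) P2=[0,5,6,5,0,5](5)
Move 7: P2 pit3 -> P1=[2,1,5,1,0,7](2) P2=[0,5,6,0,1,6](6)

Answer: 2 1 5 1 0 7 2 0 5 6 0 1 6 6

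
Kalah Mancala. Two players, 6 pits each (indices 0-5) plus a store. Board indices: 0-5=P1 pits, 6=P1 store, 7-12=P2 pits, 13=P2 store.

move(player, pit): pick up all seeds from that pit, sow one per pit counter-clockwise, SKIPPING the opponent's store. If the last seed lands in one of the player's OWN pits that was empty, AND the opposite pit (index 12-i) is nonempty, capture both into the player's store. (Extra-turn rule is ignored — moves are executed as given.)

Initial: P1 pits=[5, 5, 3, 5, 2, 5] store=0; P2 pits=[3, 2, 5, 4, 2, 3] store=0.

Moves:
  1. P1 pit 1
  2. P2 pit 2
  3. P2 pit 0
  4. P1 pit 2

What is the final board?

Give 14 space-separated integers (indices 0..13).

Answer: 6 0 0 7 4 7 2 0 3 1 6 3 4 1

Derivation:
Move 1: P1 pit1 -> P1=[5,0,4,6,3,6](1) P2=[3,2,5,4,2,3](0)
Move 2: P2 pit2 -> P1=[6,0,4,6,3,6](1) P2=[3,2,0,5,3,4](1)
Move 3: P2 pit0 -> P1=[6,0,4,6,3,6](1) P2=[0,3,1,6,3,4](1)
Move 4: P1 pit2 -> P1=[6,0,0,7,4,7](2) P2=[0,3,1,6,3,4](1)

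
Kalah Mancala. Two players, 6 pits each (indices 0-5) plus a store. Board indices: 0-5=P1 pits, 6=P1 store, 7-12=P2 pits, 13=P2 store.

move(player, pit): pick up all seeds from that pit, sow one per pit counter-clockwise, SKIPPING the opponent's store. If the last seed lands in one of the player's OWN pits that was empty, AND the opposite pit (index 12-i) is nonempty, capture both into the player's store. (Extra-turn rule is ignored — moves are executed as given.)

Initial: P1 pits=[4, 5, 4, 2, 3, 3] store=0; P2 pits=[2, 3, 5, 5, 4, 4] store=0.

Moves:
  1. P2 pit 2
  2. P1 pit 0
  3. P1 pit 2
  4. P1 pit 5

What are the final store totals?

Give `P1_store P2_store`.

Move 1: P2 pit2 -> P1=[5,5,4,2,3,3](0) P2=[2,3,0,6,5,5](1)
Move 2: P1 pit0 -> P1=[0,6,5,3,4,4](0) P2=[2,3,0,6,5,5](1)
Move 3: P1 pit2 -> P1=[0,6,0,4,5,5](1) P2=[3,3,0,6,5,5](1)
Move 4: P1 pit5 -> P1=[0,6,0,4,5,0](2) P2=[4,4,1,7,5,5](1)

Answer: 2 1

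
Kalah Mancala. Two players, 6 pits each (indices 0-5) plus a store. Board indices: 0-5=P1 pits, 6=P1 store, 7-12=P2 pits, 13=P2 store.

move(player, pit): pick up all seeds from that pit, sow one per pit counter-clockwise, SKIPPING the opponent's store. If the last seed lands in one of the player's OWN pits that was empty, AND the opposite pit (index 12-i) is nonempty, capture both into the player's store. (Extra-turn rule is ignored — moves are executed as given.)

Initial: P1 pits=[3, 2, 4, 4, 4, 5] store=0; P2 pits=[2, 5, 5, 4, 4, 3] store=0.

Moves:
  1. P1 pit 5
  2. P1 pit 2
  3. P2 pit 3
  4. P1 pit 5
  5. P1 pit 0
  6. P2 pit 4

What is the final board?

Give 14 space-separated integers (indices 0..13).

Move 1: P1 pit5 -> P1=[3,2,4,4,4,0](1) P2=[3,6,6,5,4,3](0)
Move 2: P1 pit2 -> P1=[3,2,0,5,5,1](2) P2=[3,6,6,5,4,3](0)
Move 3: P2 pit3 -> P1=[4,3,0,5,5,1](2) P2=[3,6,6,0,5,4](1)
Move 4: P1 pit5 -> P1=[4,3,0,5,5,0](3) P2=[3,6,6,0,5,4](1)
Move 5: P1 pit0 -> P1=[0,4,1,6,6,0](3) P2=[3,6,6,0,5,4](1)
Move 6: P2 pit4 -> P1=[1,5,2,6,6,0](3) P2=[3,6,6,0,0,5](2)

Answer: 1 5 2 6 6 0 3 3 6 6 0 0 5 2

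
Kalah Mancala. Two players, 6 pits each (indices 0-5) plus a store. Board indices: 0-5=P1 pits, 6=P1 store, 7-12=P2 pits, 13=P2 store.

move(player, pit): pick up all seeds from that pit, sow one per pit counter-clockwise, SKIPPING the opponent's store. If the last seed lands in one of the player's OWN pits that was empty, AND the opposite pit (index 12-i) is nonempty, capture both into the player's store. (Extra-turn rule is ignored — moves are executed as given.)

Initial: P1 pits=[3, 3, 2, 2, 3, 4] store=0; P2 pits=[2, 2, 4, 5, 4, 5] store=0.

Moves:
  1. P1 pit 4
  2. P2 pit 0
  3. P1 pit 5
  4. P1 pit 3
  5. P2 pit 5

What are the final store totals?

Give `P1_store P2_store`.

Answer: 4 1

Derivation:
Move 1: P1 pit4 -> P1=[3,3,2,2,0,5](1) P2=[3,2,4,5,4,5](0)
Move 2: P2 pit0 -> P1=[3,3,2,2,0,5](1) P2=[0,3,5,6,4,5](0)
Move 3: P1 pit5 -> P1=[3,3,2,2,0,0](2) P2=[1,4,6,7,4,5](0)
Move 4: P1 pit3 -> P1=[3,3,2,0,1,0](4) P2=[0,4,6,7,4,5](0)
Move 5: P2 pit5 -> P1=[4,4,3,1,1,0](4) P2=[0,4,6,7,4,0](1)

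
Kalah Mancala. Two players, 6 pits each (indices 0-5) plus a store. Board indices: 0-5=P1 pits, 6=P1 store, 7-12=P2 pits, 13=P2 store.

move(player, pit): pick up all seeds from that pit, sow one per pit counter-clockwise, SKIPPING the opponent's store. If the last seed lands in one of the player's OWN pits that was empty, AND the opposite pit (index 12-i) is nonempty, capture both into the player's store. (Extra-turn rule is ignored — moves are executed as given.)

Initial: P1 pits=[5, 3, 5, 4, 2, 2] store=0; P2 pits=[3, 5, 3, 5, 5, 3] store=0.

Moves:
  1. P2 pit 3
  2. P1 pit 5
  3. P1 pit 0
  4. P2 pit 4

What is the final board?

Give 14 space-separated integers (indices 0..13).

Move 1: P2 pit3 -> P1=[6,4,5,4,2,2](0) P2=[3,5,3,0,6,4](1)
Move 2: P1 pit5 -> P1=[6,4,5,4,2,0](1) P2=[4,5,3,0,6,4](1)
Move 3: P1 pit0 -> P1=[0,5,6,5,3,1](2) P2=[4,5,3,0,6,4](1)
Move 4: P2 pit4 -> P1=[1,6,7,6,3,1](2) P2=[4,5,3,0,0,5](2)

Answer: 1 6 7 6 3 1 2 4 5 3 0 0 5 2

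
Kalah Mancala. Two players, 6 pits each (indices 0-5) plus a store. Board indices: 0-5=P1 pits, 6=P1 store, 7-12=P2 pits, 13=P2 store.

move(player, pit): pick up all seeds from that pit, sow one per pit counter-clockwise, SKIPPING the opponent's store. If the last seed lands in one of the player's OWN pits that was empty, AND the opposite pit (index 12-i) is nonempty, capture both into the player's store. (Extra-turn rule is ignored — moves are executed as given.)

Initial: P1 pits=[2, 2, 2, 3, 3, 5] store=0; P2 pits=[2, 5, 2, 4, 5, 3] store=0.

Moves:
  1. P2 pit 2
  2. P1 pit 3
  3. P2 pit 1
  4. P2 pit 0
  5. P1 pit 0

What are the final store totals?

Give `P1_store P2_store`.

Move 1: P2 pit2 -> P1=[2,2,2,3,3,5](0) P2=[2,5,0,5,6,3](0)
Move 2: P1 pit3 -> P1=[2,2,2,0,4,6](1) P2=[2,5,0,5,6,3](0)
Move 3: P2 pit1 -> P1=[2,2,2,0,4,6](1) P2=[2,0,1,6,7,4](1)
Move 4: P2 pit0 -> P1=[2,2,2,0,4,6](1) P2=[0,1,2,6,7,4](1)
Move 5: P1 pit0 -> P1=[0,3,3,0,4,6](1) P2=[0,1,2,6,7,4](1)

Answer: 1 1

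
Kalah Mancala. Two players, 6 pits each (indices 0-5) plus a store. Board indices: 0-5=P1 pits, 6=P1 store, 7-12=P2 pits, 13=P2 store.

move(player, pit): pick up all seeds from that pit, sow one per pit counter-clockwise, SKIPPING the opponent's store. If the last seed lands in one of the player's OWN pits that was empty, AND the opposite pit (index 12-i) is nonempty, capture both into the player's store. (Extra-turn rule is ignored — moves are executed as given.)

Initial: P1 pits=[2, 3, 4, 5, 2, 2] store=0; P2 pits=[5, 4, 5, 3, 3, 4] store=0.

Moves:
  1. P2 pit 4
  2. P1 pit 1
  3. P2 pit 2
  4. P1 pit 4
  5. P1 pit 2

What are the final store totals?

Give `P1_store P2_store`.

Answer: 2 2

Derivation:
Move 1: P2 pit4 -> P1=[3,3,4,5,2,2](0) P2=[5,4,5,3,0,5](1)
Move 2: P1 pit1 -> P1=[3,0,5,6,3,2](0) P2=[5,4,5,3,0,5](1)
Move 3: P2 pit2 -> P1=[4,0,5,6,3,2](0) P2=[5,4,0,4,1,6](2)
Move 4: P1 pit4 -> P1=[4,0,5,6,0,3](1) P2=[6,4,0,4,1,6](2)
Move 5: P1 pit2 -> P1=[4,0,0,7,1,4](2) P2=[7,4,0,4,1,6](2)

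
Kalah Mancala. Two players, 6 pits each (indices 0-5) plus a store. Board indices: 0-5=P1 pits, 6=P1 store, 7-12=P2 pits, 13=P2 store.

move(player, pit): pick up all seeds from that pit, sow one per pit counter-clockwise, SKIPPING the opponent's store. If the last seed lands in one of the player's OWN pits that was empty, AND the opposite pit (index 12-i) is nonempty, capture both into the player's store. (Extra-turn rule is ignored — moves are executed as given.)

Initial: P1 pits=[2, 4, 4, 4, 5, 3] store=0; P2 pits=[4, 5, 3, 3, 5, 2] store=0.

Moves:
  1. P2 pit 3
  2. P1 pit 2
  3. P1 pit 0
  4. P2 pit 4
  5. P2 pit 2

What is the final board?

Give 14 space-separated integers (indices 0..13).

Move 1: P2 pit3 -> P1=[2,4,4,4,5,3](0) P2=[4,5,3,0,6,3](1)
Move 2: P1 pit2 -> P1=[2,4,0,5,6,4](1) P2=[4,5,3,0,6,3](1)
Move 3: P1 pit0 -> P1=[0,5,1,5,6,4](1) P2=[4,5,3,0,6,3](1)
Move 4: P2 pit4 -> P1=[1,6,2,6,6,4](1) P2=[4,5,3,0,0,4](2)
Move 5: P2 pit2 -> P1=[1,6,2,6,6,4](1) P2=[4,5,0,1,1,5](2)

Answer: 1 6 2 6 6 4 1 4 5 0 1 1 5 2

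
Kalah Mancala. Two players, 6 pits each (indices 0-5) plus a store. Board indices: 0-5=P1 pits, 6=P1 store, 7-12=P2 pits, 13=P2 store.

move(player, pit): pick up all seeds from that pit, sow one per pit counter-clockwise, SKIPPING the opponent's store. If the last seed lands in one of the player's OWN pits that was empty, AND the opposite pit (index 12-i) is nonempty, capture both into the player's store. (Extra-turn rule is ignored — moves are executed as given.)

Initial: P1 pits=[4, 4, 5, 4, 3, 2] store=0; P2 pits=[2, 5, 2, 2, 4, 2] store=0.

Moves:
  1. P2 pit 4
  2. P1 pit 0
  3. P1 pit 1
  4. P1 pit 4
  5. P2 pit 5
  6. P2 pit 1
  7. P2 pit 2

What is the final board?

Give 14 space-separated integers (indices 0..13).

Answer: 2 1 7 6 0 5 2 4 0 0 4 2 2 4

Derivation:
Move 1: P2 pit4 -> P1=[5,5,5,4,3,2](0) P2=[2,5,2,2,0,3](1)
Move 2: P1 pit0 -> P1=[0,6,6,5,4,3](0) P2=[2,5,2,2,0,3](1)
Move 3: P1 pit1 -> P1=[0,0,7,6,5,4](1) P2=[3,5,2,2,0,3](1)
Move 4: P1 pit4 -> P1=[0,0,7,6,0,5](2) P2=[4,6,3,2,0,3](1)
Move 5: P2 pit5 -> P1=[1,1,7,6,0,5](2) P2=[4,6,3,2,0,0](2)
Move 6: P2 pit1 -> P1=[2,1,7,6,0,5](2) P2=[4,0,4,3,1,1](3)
Move 7: P2 pit2 -> P1=[2,1,7,6,0,5](2) P2=[4,0,0,4,2,2](4)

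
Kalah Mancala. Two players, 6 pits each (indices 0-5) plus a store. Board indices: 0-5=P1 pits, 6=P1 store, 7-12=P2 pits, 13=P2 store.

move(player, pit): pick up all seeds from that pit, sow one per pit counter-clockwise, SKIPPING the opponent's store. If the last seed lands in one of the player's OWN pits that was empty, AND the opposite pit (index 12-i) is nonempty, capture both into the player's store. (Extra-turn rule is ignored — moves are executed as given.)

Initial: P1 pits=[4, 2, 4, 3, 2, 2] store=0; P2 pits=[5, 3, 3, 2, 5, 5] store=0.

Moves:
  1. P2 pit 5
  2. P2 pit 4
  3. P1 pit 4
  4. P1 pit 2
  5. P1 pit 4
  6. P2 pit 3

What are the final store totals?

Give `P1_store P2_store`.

Move 1: P2 pit5 -> P1=[5,3,5,4,2,2](0) P2=[5,3,3,2,5,0](1)
Move 2: P2 pit4 -> P1=[6,4,6,4,2,2](0) P2=[5,3,3,2,0,1](2)
Move 3: P1 pit4 -> P1=[6,4,6,4,0,3](1) P2=[5,3,3,2,0,1](2)
Move 4: P1 pit2 -> P1=[6,4,0,5,1,4](2) P2=[6,4,3,2,0,1](2)
Move 5: P1 pit4 -> P1=[6,4,0,5,0,5](2) P2=[6,4,3,2,0,1](2)
Move 6: P2 pit3 -> P1=[6,4,0,5,0,5](2) P2=[6,4,3,0,1,2](2)

Answer: 2 2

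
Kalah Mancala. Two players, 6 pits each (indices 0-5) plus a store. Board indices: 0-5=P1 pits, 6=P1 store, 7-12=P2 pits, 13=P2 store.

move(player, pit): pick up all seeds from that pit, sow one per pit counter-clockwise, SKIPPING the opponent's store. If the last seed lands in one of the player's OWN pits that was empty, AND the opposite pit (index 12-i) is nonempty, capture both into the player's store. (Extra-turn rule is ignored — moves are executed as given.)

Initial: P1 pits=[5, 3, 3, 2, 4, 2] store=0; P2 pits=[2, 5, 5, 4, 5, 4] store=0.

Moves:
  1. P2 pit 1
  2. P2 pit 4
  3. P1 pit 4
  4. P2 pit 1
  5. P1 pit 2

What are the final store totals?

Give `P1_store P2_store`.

Answer: 2 2

Derivation:
Move 1: P2 pit1 -> P1=[5,3,3,2,4,2](0) P2=[2,0,6,5,6,5](1)
Move 2: P2 pit4 -> P1=[6,4,4,3,4,2](0) P2=[2,0,6,5,0,6](2)
Move 3: P1 pit4 -> P1=[6,4,4,3,0,3](1) P2=[3,1,6,5,0,6](2)
Move 4: P2 pit1 -> P1=[6,4,4,3,0,3](1) P2=[3,0,7,5,0,6](2)
Move 5: P1 pit2 -> P1=[6,4,0,4,1,4](2) P2=[3,0,7,5,0,6](2)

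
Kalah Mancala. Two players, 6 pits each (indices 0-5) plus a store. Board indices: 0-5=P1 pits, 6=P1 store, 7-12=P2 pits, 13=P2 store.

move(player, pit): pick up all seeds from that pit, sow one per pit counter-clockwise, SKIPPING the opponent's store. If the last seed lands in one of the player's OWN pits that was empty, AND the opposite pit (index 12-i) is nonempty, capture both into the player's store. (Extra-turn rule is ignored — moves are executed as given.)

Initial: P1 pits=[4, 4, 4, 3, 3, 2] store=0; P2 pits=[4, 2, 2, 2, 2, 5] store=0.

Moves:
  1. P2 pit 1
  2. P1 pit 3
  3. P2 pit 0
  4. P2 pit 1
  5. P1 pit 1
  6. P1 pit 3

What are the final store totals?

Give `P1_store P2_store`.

Answer: 1 0

Derivation:
Move 1: P2 pit1 -> P1=[4,4,4,3,3,2](0) P2=[4,0,3,3,2,5](0)
Move 2: P1 pit3 -> P1=[4,4,4,0,4,3](1) P2=[4,0,3,3,2,5](0)
Move 3: P2 pit0 -> P1=[4,4,4,0,4,3](1) P2=[0,1,4,4,3,5](0)
Move 4: P2 pit1 -> P1=[4,4,4,0,4,3](1) P2=[0,0,5,4,3,5](0)
Move 5: P1 pit1 -> P1=[4,0,5,1,5,4](1) P2=[0,0,5,4,3,5](0)
Move 6: P1 pit3 -> P1=[4,0,5,0,6,4](1) P2=[0,0,5,4,3,5](0)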